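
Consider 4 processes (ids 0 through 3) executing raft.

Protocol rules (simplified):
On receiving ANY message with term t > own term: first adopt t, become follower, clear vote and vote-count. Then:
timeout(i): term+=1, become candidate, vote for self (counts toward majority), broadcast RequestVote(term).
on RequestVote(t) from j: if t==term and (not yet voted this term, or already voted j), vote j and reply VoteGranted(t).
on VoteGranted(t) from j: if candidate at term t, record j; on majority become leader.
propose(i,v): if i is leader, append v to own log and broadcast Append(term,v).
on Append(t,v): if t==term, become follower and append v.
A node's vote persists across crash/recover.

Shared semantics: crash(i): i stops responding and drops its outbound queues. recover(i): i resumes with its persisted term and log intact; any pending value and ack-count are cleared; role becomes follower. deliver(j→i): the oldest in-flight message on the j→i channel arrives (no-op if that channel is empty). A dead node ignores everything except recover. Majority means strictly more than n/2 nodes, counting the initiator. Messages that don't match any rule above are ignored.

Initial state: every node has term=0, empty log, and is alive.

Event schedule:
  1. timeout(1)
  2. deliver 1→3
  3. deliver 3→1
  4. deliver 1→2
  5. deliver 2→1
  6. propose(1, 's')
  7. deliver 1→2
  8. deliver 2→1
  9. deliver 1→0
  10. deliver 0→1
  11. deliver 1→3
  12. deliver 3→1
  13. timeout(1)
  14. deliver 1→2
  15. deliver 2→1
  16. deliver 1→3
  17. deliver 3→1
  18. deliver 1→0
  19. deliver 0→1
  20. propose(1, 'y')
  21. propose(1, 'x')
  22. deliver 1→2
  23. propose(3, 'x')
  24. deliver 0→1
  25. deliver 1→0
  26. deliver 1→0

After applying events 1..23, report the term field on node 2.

[1] timeout(1) → N1(cand t1 [-])
[2] deliver 1→3 → N3(foll t1 [-])
[3] deliver 3→1 → ∅
[4] deliver 1→2 → N2(foll t1 [-])
[5] deliver 2→1 → N1(lead t1 [-])
[6] propose(1,'s') → N1(lead t1 [s])
[7] deliver 1→2 → N2(foll t1 [s])
[8] deliver 2→1 → ∅
[9] deliver 1→0 → N0(foll t1 [-])
[10] deliver 0→1 → ∅
[11] deliver 1→3 → N3(foll t1 [s])
[12] deliver 3→1 → ∅
[13] timeout(1) → N1(cand t2 [s])
[14] deliver 1→2 → N2(foll t2 [s])
[15] deliver 2→1 → ∅
[16] deliver 1→3 → N3(foll t2 [s])
[17] deliver 3→1 → N1(lead t2 [s])
[18] deliver 1→0 → N0(foll t1 [s])
[19] deliver 0→1 → ∅
[20] propose(1,'y') → N1(lead t2 [s,y])
[21] propose(1,'x') → N1(lead t2 [s,y,x])
[22] deliver 1→2 → N2(foll t2 [s,y])
[23] propose(3,'x') → ∅

2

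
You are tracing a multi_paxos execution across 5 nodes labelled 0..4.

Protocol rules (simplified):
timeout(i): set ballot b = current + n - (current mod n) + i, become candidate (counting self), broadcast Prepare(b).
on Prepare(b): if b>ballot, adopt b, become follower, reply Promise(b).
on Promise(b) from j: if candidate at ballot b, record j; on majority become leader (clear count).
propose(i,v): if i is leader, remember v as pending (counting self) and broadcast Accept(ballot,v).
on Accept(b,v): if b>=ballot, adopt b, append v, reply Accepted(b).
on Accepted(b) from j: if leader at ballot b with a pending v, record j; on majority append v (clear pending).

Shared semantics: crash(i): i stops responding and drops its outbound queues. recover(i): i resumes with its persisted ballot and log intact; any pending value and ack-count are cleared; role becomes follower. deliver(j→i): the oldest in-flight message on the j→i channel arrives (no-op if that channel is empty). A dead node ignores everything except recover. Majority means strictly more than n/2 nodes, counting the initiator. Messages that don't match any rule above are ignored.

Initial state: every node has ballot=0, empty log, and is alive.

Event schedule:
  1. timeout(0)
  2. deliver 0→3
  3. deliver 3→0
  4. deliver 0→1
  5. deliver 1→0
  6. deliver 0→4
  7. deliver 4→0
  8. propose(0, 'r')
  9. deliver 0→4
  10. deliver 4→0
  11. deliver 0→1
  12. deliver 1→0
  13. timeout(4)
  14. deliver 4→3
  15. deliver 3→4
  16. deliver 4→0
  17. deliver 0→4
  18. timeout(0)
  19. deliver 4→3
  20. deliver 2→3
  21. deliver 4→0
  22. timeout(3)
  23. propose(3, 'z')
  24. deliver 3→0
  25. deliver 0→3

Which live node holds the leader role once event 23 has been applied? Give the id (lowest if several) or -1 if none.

4

1. timeout(0):  <0:cand b5 ->
2. deliver 0→3:  <3:foll b5 ->
3. deliver 3→0:  nop
4. deliver 0→1:  <1:foll b5 ->
5. deliver 1→0:  <0:lead b5 ->
6. deliver 0→4:  <4:foll b5 ->
7. deliver 4→0:  nop
8. propose(0,'r'):  nop
9. deliver 0→4:  <4:foll b5 r>
10. deliver 4→0:  nop
11. deliver 0→1:  <1:foll b5 r>
12. deliver 1→0:  <0:lead b5 r>
13. timeout(4):  <4:cand b14 r>
14. deliver 4→3:  <3:foll b14 ->
15. deliver 3→4:  nop
16. deliver 4→0:  <0:foll b14 r>
17. deliver 0→4:  <4:lead b14 r>
18. timeout(0):  <0:cand b15 r>
19. deliver 4→3:  nop
20. deliver 2→3:  nop
21. deliver 4→0:  nop
22. timeout(3):  <3:cand b18 ->
23. propose(3,'z'):  nop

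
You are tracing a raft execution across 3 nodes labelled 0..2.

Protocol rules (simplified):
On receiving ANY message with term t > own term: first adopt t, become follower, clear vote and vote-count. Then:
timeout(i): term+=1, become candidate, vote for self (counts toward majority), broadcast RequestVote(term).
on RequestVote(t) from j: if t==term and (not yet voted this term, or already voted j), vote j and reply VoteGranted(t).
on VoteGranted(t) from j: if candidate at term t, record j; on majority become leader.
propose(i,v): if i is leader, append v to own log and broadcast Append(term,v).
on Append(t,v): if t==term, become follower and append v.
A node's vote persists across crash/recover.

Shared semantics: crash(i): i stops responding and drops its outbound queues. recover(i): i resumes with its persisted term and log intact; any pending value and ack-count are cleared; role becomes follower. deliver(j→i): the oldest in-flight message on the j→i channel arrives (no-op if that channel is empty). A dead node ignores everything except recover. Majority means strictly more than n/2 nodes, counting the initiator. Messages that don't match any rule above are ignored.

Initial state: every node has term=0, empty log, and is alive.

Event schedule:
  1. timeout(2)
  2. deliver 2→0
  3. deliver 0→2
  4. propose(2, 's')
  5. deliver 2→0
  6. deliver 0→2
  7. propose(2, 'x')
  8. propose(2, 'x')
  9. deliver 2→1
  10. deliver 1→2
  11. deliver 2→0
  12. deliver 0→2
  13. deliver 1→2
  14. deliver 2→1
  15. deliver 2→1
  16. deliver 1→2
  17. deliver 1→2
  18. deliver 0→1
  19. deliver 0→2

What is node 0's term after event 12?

e1 timeout(2): 2[cand,t=1,-]
e2 deliver 2→0: 0[foll,t=1,-]
e3 deliver 0→2: 2[lead,t=1,-]
e4 propose(2,'s'): 2[lead,t=1,s]
e5 deliver 2→0: 0[foll,t=1,s]
e6 deliver 0→2: ·
e7 propose(2,'x'): 2[lead,t=1,s,x]
e8 propose(2,'x'): 2[lead,t=1,s,x,x]
e9 deliver 2→1: 1[foll,t=1,-]
e10 deliver 1→2: ·
e11 deliver 2→0: 0[foll,t=1,s,x]
e12 deliver 0→2: ·

1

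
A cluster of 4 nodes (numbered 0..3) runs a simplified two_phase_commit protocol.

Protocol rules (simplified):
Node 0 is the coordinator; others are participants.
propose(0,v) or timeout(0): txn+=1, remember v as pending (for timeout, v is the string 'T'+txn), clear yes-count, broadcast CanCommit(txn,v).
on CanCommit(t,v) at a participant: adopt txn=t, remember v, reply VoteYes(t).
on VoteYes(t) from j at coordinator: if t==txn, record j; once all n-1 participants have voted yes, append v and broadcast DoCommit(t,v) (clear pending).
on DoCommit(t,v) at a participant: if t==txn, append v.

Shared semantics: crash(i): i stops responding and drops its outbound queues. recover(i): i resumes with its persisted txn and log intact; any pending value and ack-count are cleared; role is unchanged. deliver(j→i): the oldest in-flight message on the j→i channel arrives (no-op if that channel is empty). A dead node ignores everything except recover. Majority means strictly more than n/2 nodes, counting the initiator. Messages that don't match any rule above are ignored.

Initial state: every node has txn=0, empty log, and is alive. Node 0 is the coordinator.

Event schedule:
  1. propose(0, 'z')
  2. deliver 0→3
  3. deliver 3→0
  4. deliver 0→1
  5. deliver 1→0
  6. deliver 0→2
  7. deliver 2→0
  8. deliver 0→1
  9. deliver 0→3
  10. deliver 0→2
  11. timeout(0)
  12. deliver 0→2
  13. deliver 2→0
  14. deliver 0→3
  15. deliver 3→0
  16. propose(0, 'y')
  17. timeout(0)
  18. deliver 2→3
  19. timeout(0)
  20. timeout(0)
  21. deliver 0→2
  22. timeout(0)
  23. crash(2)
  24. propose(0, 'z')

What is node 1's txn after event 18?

1. propose(0,'z'):  <0:coor t1 ->
2. deliver 0→3:  <3:part t1 ->
3. deliver 3→0:  nop
4. deliver 0→1:  <1:part t1 ->
5. deliver 1→0:  nop
6. deliver 0→2:  <2:part t1 ->
7. deliver 2→0:  <0:coor t1 z>
8. deliver 0→1:  <1:part t1 z>
9. deliver 0→3:  <3:part t1 z>
10. deliver 0→2:  <2:part t1 z>
11. timeout(0):  <0:coor t2 z>
12. deliver 0→2:  <2:part t2 z>
13. deliver 2→0:  nop
14. deliver 0→3:  <3:part t2 z>
15. deliver 3→0:  nop
16. propose(0,'y'):  <0:coor t3 z>
17. timeout(0):  <0:coor t4 z>
18. deliver 2→3:  nop

1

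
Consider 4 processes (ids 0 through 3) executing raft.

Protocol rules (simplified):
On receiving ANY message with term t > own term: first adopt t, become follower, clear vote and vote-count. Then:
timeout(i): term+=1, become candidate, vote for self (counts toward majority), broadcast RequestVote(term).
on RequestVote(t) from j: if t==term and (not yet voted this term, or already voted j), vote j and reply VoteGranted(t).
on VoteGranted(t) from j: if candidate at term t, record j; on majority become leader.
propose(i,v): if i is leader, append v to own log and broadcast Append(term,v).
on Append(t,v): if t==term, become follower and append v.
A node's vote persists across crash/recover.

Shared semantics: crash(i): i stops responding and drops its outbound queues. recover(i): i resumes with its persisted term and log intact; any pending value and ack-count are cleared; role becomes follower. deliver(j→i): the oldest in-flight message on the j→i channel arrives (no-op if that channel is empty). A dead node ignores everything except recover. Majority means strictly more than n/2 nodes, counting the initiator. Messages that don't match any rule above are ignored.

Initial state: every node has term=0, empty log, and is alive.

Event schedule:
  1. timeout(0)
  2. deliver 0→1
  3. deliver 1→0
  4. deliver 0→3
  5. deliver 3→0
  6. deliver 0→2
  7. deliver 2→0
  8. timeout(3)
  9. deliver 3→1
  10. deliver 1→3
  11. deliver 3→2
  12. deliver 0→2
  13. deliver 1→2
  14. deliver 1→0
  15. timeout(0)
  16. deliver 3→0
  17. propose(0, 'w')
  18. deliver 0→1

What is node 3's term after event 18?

e1 timeout(0): 0[cand,t=1,-]
e2 deliver 0→1: 1[foll,t=1,-]
e3 deliver 1→0: ·
e4 deliver 0→3: 3[foll,t=1,-]
e5 deliver 3→0: 0[lead,t=1,-]
e6 deliver 0→2: 2[foll,t=1,-]
e7 deliver 2→0: ·
e8 timeout(3): 3[cand,t=2,-]
e9 deliver 3→1: 1[foll,t=2,-]
e10 deliver 1→3: ·
e11 deliver 3→2: 2[foll,t=2,-]
e12 deliver 0→2: ·
e13 deliver 1→2: ·
e14 deliver 1→0: ·
e15 timeout(0): 0[cand,t=2,-]
e16 deliver 3→0: ·
e17 propose(0,'w'): ·
e18 deliver 0→1: ·

2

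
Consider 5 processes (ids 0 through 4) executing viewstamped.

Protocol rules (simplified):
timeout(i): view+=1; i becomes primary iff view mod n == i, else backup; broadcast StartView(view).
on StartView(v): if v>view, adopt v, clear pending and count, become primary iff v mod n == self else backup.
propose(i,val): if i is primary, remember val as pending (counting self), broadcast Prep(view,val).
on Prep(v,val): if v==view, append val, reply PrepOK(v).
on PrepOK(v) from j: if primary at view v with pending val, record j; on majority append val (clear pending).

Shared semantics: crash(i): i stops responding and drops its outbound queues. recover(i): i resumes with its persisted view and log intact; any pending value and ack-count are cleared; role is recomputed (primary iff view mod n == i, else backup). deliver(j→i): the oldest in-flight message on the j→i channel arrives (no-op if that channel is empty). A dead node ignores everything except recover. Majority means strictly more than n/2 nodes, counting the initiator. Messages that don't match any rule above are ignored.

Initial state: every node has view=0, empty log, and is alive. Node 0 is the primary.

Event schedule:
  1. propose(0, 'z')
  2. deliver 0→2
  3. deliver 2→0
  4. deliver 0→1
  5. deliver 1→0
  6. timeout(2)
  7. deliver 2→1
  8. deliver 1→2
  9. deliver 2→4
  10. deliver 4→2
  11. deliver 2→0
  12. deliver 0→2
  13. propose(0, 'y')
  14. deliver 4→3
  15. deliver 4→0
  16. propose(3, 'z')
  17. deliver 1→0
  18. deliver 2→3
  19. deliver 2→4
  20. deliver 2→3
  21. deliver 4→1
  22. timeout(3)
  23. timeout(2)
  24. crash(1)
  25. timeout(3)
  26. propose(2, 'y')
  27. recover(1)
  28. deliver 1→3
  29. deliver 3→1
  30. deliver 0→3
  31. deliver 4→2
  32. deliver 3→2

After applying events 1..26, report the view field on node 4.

1

step 1 propose(0,'z'): —
step 2 deliver 0→2: 2={back,v=0,log=z}
step 3 deliver 2→0: —
step 4 deliver 0→1: 1={back,v=0,log=z}
step 5 deliver 1→0: 0={prim,v=0,log=z}
step 6 timeout(2): 2={back,v=1,log=z}
step 7 deliver 2→1: 1={prim,v=1,log=z}
step 8 deliver 1→2: —
step 9 deliver 2→4: 4={back,v=1,log=-}
step 10 deliver 4→2: —
step 11 deliver 2→0: 0={back,v=1,log=z}
step 12 deliver 0→2: —
step 13 propose(0,'y'): —
step 14 deliver 4→3: —
step 15 deliver 4→0: —
step 16 propose(3,'z'): —
step 17 deliver 1→0: —
step 18 deliver 2→3: 3={back,v=1,log=-}
step 19 deliver 2→4: —
step 20 deliver 2→3: —
step 21 deliver 4→1: —
step 22 timeout(3): 3={back,v=2,log=-}
step 23 timeout(2): 2={prim,v=2,log=z}
step 24 crash(1): 1={✗prim,v=1,log=z}
step 25 timeout(3): 3={prim,v=3,log=-}
step 26 propose(2,'y'): —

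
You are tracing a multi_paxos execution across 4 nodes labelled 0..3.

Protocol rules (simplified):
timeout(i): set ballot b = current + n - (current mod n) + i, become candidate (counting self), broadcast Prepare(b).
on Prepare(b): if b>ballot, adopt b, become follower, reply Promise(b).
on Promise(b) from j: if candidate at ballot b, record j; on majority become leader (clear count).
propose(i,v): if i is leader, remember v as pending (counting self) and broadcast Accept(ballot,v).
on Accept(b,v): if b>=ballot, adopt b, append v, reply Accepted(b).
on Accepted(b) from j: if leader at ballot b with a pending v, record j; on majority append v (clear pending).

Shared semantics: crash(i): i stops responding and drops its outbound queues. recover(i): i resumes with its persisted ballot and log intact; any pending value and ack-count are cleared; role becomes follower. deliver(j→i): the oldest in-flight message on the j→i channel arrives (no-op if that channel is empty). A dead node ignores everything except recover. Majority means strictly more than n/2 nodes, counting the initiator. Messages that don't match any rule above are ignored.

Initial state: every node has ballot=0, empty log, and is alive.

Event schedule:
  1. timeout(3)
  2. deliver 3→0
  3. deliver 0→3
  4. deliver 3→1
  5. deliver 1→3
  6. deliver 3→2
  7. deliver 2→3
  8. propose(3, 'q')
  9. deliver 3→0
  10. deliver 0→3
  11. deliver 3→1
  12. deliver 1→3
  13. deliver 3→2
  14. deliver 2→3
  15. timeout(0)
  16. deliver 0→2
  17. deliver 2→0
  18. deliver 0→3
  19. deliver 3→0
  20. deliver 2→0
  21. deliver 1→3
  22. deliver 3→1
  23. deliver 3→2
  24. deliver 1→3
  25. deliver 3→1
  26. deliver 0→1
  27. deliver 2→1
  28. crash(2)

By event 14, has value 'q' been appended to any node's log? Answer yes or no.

after 1 — timeout(3): n3:cand/b7/[-]
after 2 — deliver 3→0: n0:foll/b7/[-]
after 3 — deliver 0→3: ·
after 4 — deliver 3→1: n1:foll/b7/[-]
after 5 — deliver 1→3: n3:lead/b7/[-]
after 6 — deliver 3→2: n2:foll/b7/[-]
after 7 — deliver 2→3: ·
after 8 — propose(3,'q'): ·
after 9 — deliver 3→0: n0:foll/b7/[q]
after 10 — deliver 0→3: ·
after 11 — deliver 3→1: n1:foll/b7/[q]
after 12 — deliver 1→3: n3:lead/b7/[q]
after 13 — deliver 3→2: n2:foll/b7/[q]
after 14 — deliver 2→3: ·

yes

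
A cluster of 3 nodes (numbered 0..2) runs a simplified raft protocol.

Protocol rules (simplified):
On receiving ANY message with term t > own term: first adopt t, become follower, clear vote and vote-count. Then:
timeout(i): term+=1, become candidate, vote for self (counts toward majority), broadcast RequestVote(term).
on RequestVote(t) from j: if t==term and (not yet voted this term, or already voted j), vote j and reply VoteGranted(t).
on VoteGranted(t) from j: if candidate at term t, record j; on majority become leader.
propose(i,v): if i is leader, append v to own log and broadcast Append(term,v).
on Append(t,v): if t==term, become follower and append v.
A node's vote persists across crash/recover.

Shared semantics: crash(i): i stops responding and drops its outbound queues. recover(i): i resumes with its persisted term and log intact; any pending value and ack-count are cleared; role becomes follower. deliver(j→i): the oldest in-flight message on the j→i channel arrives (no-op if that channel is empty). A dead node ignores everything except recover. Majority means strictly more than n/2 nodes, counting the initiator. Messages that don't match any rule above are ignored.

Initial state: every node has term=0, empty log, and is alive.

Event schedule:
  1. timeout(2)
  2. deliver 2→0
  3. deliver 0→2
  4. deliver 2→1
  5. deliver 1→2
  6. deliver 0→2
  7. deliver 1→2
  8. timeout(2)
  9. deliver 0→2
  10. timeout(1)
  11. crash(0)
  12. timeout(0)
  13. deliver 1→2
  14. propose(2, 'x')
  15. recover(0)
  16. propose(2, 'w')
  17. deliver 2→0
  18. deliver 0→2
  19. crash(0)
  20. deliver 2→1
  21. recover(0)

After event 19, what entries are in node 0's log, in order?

empty

1. timeout(2):  <2:cand t1 ->
2. deliver 2→0:  <0:foll t1 ->
3. deliver 0→2:  <2:lead t1 ->
4. deliver 2→1:  <1:foll t1 ->
5. deliver 1→2:  nop
6. deliver 0→2:  nop
7. deliver 1→2:  nop
8. timeout(2):  <2:cand t2 ->
9. deliver 0→2:  nop
10. timeout(1):  <1:cand t2 ->
11. crash(0):  <0:✗foll t1 ->
12. timeout(0):  nop
13. deliver 1→2:  nop
14. propose(2,'x'):  nop
15. recover(0):  <0:foll t1 ->
16. propose(2,'w'):  nop
17. deliver 2→0:  <0:foll t2 ->
18. deliver 0→2:  <2:lead t2 ->
19. crash(0):  <0:✗foll t2 ->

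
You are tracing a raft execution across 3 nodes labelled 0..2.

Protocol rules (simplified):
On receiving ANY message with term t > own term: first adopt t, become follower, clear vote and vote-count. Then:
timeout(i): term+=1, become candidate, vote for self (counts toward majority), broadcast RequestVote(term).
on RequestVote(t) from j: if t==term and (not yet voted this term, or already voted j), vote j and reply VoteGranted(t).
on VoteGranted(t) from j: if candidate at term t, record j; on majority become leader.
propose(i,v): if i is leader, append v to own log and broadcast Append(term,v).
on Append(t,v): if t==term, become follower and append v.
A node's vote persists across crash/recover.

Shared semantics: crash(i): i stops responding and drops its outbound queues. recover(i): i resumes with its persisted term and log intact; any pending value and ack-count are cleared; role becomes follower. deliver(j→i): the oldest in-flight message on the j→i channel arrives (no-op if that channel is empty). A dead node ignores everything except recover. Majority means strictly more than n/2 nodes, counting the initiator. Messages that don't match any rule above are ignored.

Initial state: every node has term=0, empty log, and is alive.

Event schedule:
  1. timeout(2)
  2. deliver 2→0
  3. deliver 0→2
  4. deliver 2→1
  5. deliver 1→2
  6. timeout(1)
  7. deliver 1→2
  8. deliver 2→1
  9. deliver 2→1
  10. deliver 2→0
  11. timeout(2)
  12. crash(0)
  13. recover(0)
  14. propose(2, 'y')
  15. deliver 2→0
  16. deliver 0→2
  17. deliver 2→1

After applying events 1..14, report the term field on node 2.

3

[1] timeout(2) → N2(cand t1 [-])
[2] deliver 2→0 → N0(foll t1 [-])
[3] deliver 0→2 → N2(lead t1 [-])
[4] deliver 2→1 → N1(foll t1 [-])
[5] deliver 1→2 → ∅
[6] timeout(1) → N1(cand t2 [-])
[7] deliver 1→2 → N2(foll t2 [-])
[8] deliver 2→1 → N1(lead t2 [-])
[9] deliver 2→1 → ∅
[10] deliver 2→0 → ∅
[11] timeout(2) → N2(cand t3 [-])
[12] crash(0) → N0(✗foll t1 [-])
[13] recover(0) → N0(foll t1 [-])
[14] propose(2,'y') → ∅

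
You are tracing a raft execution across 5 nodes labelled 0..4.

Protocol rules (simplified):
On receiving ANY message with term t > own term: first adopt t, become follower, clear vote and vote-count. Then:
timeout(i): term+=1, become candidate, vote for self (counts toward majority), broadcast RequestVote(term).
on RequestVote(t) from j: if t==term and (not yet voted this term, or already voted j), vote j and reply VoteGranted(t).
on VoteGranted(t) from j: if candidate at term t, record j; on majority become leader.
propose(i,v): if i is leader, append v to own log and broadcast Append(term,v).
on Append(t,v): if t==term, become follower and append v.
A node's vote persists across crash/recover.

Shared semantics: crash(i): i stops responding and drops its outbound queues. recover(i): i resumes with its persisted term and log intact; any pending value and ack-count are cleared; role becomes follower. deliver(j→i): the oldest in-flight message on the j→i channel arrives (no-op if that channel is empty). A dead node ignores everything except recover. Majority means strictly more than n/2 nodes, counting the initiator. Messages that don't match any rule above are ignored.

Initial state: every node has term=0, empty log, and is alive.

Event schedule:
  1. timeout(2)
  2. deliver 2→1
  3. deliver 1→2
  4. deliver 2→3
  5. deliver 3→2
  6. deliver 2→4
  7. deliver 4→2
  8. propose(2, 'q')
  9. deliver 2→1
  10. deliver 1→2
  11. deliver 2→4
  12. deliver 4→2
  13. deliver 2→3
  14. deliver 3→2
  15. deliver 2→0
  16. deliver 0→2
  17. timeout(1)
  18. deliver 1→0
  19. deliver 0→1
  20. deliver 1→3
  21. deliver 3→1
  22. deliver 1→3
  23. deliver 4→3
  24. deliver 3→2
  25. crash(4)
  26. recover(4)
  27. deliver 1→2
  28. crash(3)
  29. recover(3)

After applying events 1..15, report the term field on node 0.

e1 timeout(2): 2[cand,t=1,-]
e2 deliver 2→1: 1[foll,t=1,-]
e3 deliver 1→2: ·
e4 deliver 2→3: 3[foll,t=1,-]
e5 deliver 3→2: 2[lead,t=1,-]
e6 deliver 2→4: 4[foll,t=1,-]
e7 deliver 4→2: ·
e8 propose(2,'q'): 2[lead,t=1,q]
e9 deliver 2→1: 1[foll,t=1,q]
e10 deliver 1→2: ·
e11 deliver 2→4: 4[foll,t=1,q]
e12 deliver 4→2: ·
e13 deliver 2→3: 3[foll,t=1,q]
e14 deliver 3→2: ·
e15 deliver 2→0: 0[foll,t=1,-]

1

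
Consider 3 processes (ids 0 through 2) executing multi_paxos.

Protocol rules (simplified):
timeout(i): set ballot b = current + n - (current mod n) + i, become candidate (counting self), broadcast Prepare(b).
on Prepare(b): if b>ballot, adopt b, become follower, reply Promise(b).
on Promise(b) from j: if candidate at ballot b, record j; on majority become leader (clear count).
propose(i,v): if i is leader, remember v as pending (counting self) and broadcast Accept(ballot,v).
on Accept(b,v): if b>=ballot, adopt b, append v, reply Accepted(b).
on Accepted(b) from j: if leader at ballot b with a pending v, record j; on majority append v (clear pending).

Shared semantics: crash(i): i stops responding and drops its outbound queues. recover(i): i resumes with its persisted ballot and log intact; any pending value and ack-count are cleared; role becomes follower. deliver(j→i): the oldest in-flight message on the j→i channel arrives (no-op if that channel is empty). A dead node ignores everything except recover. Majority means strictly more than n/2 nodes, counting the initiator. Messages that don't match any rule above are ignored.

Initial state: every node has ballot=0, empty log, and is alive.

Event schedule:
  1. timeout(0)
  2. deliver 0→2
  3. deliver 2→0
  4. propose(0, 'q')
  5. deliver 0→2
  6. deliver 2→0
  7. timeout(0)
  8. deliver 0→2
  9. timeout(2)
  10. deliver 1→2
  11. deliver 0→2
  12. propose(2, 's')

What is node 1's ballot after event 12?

step 1 timeout(0): 0={cand,b=3,log=-}
step 2 deliver 0→2: 2={foll,b=3,log=-}
step 3 deliver 2→0: 0={lead,b=3,log=-}
step 4 propose(0,'q'): —
step 5 deliver 0→2: 2={foll,b=3,log=q}
step 6 deliver 2→0: 0={lead,b=3,log=q}
step 7 timeout(0): 0={cand,b=6,log=q}
step 8 deliver 0→2: 2={foll,b=6,log=q}
step 9 timeout(2): 2={cand,b=11,log=q}
step 10 deliver 1→2: —
step 11 deliver 0→2: —
step 12 propose(2,'s'): —

0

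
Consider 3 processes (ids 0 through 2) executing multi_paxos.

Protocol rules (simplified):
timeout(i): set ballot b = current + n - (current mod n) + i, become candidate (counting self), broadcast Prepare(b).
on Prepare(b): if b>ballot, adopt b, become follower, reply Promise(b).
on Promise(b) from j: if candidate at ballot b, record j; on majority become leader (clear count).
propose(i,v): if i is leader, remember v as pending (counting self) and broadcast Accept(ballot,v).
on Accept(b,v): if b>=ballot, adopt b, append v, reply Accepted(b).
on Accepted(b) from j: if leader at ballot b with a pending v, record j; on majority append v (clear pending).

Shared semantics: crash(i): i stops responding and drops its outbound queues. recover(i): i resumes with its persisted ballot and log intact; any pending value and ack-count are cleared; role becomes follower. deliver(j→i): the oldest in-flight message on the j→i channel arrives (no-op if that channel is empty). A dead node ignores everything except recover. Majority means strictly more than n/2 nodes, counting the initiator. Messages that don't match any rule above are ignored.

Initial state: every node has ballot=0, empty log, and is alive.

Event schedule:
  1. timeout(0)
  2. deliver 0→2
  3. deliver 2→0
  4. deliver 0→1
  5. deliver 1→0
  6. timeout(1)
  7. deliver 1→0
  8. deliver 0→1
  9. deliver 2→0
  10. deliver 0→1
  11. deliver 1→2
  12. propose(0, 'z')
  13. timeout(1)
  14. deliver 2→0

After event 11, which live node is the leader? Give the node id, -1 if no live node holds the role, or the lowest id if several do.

1. timeout(0):  <0:cand b3 ->
2. deliver 0→2:  <2:foll b3 ->
3. deliver 2→0:  <0:lead b3 ->
4. deliver 0→1:  <1:foll b3 ->
5. deliver 1→0:  nop
6. timeout(1):  <1:cand b7 ->
7. deliver 1→0:  <0:foll b7 ->
8. deliver 0→1:  <1:lead b7 ->
9. deliver 2→0:  nop
10. deliver 0→1:  nop
11. deliver 1→2:  <2:foll b7 ->

1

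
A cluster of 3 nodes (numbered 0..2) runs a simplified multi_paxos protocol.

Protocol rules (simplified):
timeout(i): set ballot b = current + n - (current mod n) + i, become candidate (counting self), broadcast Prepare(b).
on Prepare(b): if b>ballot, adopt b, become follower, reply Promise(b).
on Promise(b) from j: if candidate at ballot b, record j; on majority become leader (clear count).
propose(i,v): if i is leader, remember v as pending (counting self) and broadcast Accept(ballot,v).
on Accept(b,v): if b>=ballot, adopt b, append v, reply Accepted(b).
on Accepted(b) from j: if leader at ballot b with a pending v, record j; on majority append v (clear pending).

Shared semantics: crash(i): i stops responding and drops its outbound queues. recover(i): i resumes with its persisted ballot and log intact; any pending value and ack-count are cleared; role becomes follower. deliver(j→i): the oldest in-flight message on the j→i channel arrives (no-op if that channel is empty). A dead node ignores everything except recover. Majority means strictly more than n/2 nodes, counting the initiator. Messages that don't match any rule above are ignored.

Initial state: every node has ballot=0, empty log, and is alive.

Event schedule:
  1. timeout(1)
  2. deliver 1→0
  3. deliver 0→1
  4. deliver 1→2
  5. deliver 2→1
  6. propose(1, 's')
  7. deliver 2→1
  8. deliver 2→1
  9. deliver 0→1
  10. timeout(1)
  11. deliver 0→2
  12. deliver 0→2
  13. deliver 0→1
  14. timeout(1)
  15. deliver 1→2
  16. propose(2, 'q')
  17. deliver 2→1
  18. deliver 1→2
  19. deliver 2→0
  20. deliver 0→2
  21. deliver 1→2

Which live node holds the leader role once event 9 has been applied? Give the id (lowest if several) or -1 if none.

1

e1 timeout(1): 1[cand,b=4,-]
e2 deliver 1→0: 0[foll,b=4,-]
e3 deliver 0→1: 1[lead,b=4,-]
e4 deliver 1→2: 2[foll,b=4,-]
e5 deliver 2→1: ·
e6 propose(1,'s'): ·
e7 deliver 2→1: ·
e8 deliver 2→1: ·
e9 deliver 0→1: ·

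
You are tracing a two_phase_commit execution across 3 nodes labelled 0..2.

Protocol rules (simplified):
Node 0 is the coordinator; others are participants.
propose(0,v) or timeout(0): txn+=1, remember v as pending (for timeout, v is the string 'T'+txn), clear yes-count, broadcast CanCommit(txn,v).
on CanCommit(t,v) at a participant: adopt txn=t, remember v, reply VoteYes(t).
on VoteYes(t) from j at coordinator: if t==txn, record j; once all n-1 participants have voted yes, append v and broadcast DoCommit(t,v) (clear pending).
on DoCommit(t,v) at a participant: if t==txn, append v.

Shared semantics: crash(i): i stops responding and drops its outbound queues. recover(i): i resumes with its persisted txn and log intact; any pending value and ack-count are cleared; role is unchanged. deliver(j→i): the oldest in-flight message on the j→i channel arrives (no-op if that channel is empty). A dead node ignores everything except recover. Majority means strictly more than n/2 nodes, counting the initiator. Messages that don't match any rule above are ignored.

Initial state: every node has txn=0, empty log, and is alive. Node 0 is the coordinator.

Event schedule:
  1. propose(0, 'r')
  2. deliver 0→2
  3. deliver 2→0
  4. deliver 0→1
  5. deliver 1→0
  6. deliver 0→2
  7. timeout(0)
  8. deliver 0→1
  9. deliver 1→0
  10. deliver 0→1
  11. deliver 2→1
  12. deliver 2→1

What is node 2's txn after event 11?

1

step 1 propose(0,'r'): 0={coor,t=1,log=-}
step 2 deliver 0→2: 2={part,t=1,log=-}
step 3 deliver 2→0: —
step 4 deliver 0→1: 1={part,t=1,log=-}
step 5 deliver 1→0: 0={coor,t=1,log=r}
step 6 deliver 0→2: 2={part,t=1,log=r}
step 7 timeout(0): 0={coor,t=2,log=r}
step 8 deliver 0→1: 1={part,t=1,log=r}
step 9 deliver 1→0: —
step 10 deliver 0→1: 1={part,t=2,log=r}
step 11 deliver 2→1: —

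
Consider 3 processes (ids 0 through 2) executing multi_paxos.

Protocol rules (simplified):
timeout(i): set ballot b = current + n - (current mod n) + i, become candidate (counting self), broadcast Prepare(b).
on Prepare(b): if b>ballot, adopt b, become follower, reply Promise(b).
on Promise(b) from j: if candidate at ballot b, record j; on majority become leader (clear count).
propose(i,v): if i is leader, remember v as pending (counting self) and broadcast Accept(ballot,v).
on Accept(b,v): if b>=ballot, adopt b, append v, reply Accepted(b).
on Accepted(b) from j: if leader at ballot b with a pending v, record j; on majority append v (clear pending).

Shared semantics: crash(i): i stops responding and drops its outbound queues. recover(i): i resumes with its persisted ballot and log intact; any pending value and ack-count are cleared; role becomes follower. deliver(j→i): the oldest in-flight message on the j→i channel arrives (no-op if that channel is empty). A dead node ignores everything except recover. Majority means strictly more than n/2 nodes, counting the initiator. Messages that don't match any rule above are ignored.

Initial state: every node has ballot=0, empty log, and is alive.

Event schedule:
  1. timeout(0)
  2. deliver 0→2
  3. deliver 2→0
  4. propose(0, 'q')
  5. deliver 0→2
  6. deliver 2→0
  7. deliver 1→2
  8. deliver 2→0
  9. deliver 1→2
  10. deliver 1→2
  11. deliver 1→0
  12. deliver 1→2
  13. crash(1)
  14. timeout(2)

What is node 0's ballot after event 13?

3

e1 timeout(0): 0[cand,b=3,-]
e2 deliver 0→2: 2[foll,b=3,-]
e3 deliver 2→0: 0[lead,b=3,-]
e4 propose(0,'q'): ·
e5 deliver 0→2: 2[foll,b=3,q]
e6 deliver 2→0: 0[lead,b=3,q]
e7 deliver 1→2: ·
e8 deliver 2→0: ·
e9 deliver 1→2: ·
e10 deliver 1→2: ·
e11 deliver 1→0: ·
e12 deliver 1→2: ·
e13 crash(1): 1[✗foll,b=0,-]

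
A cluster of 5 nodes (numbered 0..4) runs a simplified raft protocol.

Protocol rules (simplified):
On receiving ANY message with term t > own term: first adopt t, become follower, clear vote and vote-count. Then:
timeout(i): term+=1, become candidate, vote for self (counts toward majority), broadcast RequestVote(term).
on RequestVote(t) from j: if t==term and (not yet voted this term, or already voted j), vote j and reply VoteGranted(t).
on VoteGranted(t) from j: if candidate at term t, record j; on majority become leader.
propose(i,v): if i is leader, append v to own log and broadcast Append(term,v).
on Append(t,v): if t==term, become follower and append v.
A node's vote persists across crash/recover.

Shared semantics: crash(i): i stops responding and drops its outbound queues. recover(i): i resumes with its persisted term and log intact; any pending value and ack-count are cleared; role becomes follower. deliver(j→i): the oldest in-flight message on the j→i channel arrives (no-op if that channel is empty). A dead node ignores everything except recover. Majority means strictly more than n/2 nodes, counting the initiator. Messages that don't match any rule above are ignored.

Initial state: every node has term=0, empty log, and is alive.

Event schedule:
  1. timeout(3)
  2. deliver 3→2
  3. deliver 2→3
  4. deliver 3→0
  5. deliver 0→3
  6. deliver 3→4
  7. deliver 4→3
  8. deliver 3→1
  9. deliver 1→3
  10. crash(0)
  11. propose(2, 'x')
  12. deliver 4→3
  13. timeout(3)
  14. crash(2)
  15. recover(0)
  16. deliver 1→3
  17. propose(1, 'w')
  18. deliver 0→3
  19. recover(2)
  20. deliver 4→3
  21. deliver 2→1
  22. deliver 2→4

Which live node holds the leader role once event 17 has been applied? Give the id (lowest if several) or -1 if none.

-1

after 1 — timeout(3): n3:cand/t1/[-]
after 2 — deliver 3→2: n2:foll/t1/[-]
after 3 — deliver 2→3: ·
after 4 — deliver 3→0: n0:foll/t1/[-]
after 5 — deliver 0→3: n3:lead/t1/[-]
after 6 — deliver 3→4: n4:foll/t1/[-]
after 7 — deliver 4→3: ·
after 8 — deliver 3→1: n1:foll/t1/[-]
after 9 — deliver 1→3: ·
after 10 — crash(0): n0:✗foll/t1/[-]
after 11 — propose(2,'x'): ·
after 12 — deliver 4→3: ·
after 13 — timeout(3): n3:cand/t2/[-]
after 14 — crash(2): n2:✗foll/t1/[-]
after 15 — recover(0): n0:foll/t1/[-]
after 16 — deliver 1→3: ·
after 17 — propose(1,'w'): ·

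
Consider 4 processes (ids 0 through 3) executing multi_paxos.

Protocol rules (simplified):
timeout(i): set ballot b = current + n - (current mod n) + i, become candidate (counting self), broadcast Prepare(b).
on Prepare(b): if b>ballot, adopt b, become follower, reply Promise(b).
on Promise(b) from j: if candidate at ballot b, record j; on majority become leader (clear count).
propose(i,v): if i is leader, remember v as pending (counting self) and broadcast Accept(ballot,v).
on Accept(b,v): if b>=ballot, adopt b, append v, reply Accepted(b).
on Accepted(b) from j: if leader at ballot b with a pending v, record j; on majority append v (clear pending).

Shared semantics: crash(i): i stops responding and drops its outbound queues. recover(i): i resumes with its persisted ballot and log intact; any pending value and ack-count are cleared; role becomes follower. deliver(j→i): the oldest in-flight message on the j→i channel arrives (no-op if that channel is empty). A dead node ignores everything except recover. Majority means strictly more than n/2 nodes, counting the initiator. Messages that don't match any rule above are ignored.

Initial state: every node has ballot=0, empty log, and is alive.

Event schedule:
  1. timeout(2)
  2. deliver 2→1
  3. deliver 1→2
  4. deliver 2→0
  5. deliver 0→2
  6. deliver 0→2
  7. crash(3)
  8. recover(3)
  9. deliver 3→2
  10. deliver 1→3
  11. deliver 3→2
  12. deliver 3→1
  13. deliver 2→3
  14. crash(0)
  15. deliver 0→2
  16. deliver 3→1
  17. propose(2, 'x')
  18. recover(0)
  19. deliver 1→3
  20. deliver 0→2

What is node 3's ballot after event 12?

[1] timeout(2) → N2(cand b6 [-])
[2] deliver 2→1 → N1(foll b6 [-])
[3] deliver 1→2 → ∅
[4] deliver 2→0 → N0(foll b6 [-])
[5] deliver 0→2 → N2(lead b6 [-])
[6] deliver 0→2 → ∅
[7] crash(3) → N3(✗foll b0 [-])
[8] recover(3) → N3(foll b0 [-])
[9] deliver 3→2 → ∅
[10] deliver 1→3 → ∅
[11] deliver 3→2 → ∅
[12] deliver 3→1 → ∅

0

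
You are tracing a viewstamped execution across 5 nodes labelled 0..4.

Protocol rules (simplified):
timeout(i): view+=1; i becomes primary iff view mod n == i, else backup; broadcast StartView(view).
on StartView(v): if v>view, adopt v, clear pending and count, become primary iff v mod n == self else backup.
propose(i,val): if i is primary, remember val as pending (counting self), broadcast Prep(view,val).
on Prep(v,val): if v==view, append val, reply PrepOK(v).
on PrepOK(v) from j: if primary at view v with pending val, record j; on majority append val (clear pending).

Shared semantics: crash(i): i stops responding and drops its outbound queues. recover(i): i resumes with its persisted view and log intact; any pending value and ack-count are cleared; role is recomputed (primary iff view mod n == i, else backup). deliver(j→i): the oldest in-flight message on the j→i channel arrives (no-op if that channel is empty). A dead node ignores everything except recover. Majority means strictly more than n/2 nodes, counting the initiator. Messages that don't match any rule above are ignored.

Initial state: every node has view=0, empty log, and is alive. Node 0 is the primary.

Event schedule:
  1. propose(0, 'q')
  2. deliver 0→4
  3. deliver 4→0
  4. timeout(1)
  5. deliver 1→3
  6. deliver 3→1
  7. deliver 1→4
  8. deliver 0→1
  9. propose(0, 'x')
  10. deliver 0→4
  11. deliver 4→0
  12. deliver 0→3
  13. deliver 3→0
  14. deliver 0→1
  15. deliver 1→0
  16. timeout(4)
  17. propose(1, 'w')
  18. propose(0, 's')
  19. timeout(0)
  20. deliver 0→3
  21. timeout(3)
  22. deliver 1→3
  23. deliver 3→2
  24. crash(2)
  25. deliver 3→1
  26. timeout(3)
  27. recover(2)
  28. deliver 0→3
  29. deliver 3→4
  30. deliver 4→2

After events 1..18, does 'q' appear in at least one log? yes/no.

yes

after 1 — propose(0,'q'): ·
after 2 — deliver 0→4: n4:back/v0/[q]
after 3 — deliver 4→0: ·
after 4 — timeout(1): n1:prim/v1/[-]
after 5 — deliver 1→3: n3:back/v1/[-]
after 6 — deliver 3→1: ·
after 7 — deliver 1→4: n4:back/v1/[q]
after 8 — deliver 0→1: ·
after 9 — propose(0,'x'): ·
after 10 — deliver 0→4: ·
after 11 — deliver 4→0: ·
after 12 — deliver 0→3: ·
after 13 — deliver 3→0: ·
after 14 — deliver 0→1: ·
after 15 — deliver 1→0: n0:back/v1/[-]
after 16 — timeout(4): n4:back/v2/[q]
after 17 — propose(1,'w'): ·
after 18 — propose(0,'s'): ·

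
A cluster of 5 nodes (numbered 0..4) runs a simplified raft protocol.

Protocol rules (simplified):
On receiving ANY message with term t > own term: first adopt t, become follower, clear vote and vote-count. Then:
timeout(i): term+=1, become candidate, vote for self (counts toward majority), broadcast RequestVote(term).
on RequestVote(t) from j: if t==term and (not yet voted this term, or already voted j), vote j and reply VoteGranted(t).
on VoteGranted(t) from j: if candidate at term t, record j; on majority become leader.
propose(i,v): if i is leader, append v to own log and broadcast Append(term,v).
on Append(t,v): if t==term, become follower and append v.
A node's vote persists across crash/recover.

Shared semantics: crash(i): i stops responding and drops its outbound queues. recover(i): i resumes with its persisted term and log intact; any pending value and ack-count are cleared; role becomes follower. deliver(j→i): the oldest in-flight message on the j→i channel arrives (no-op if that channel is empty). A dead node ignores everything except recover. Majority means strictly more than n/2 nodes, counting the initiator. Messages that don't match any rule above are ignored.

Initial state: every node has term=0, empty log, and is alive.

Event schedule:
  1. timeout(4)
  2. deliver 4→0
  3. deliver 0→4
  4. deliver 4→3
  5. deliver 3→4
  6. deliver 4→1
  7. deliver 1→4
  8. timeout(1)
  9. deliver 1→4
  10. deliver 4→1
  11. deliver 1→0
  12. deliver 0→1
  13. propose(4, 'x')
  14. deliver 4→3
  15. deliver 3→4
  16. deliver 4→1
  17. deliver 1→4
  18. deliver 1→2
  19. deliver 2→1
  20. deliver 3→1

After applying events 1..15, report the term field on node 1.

2

[1] timeout(4) → N4(cand t1 [-])
[2] deliver 4→0 → N0(foll t1 [-])
[3] deliver 0→4 → ∅
[4] deliver 4→3 → N3(foll t1 [-])
[5] deliver 3→4 → N4(lead t1 [-])
[6] deliver 4→1 → N1(foll t1 [-])
[7] deliver 1→4 → ∅
[8] timeout(1) → N1(cand t2 [-])
[9] deliver 1→4 → N4(foll t2 [-])
[10] deliver 4→1 → ∅
[11] deliver 1→0 → N0(foll t2 [-])
[12] deliver 0→1 → N1(lead t2 [-])
[13] propose(4,'x') → ∅
[14] deliver 4→3 → ∅
[15] deliver 3→4 → ∅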